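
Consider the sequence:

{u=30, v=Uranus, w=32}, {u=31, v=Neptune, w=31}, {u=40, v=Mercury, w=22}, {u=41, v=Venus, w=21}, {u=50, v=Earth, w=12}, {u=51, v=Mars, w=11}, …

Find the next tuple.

{u=60, v=Jupiter, w=2}

U goes 30, 31, 40, 41, 50, 51 → 60 (alternating steps +1, +9, +1, +9, …).
V: Uranus, Neptune, Mercury, Venus, Earth, Mars → Jupiter (runs through the planets Mercury→Neptune).
For the w, together with the u always sums to 62: 32, 31, 22, 21, 12, 11 → 2.
Putting it together: {u=60, v=Jupiter, w=2}.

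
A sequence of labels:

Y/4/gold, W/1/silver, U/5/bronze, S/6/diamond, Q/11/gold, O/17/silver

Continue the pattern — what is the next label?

Letter goes Y, W, U, S, Q, O → M (letters move back 2 places in the alphabet).
Second component goes 4, 1, 5, 6, 11, 17 → 28 (each term is the sum of the two before it).
For the rank, repeats gold → silver → bronze → diamond: gold, silver, bronze, diamond, gold, silver → bronze.
Combining the parts gives M/28/bronze.

M/28/bronze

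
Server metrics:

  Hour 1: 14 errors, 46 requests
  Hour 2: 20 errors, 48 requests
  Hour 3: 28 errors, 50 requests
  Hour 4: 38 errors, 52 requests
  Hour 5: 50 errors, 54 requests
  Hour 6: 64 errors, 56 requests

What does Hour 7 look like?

Errors: differences are 6, 8, 10, … (increasing by 2 each time); 14, 20, 28, 38, 50, 64 → 80.
Requests — +2 each step: 46, 48, 50, 52, 54, 56 → 58.
So the next row is 80 errors, 58 requests.

80 errors, 58 requests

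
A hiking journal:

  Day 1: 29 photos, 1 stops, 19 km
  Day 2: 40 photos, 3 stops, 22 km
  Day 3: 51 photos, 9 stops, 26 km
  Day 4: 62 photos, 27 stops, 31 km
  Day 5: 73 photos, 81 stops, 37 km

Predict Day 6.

Photos: +11 each step, so 29, 40, 51, 62, 73 → 84.
Stops: ×3 each step, so 1, 3, 9, 27, 81 → 243.
Km: 19, 22, 26, 31, 37 → 44 (differences are 3, 4, 5, … (increasing by 1 each time)).
Combining the parts gives 84 photos, 243 stops, 44 km.

84 photos, 243 stops, 44 km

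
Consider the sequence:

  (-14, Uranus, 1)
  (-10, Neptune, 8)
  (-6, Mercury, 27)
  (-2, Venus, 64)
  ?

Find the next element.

For the first coordinate, +4 each step: -14, -10, -6, -2 → 2.
Planet — runs through the planets Mercury→Neptune: Uranus, Neptune, Mercury, Venus → Earth.
Third coordinate: 1, 8, 27, 64 → 125 (perfect cubes: 1³, 2³, 3³, …).
Combining the parts gives (2, Earth, 125).

(2, Earth, 125)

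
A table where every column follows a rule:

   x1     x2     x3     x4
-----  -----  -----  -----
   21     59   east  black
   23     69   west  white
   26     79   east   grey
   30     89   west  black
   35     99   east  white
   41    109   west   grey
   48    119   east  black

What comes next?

56  129  west  white

Column x1: differences are 2, 3, 4, … (increasing by 1 each time), so 21, 23, 26, 30, 35, 41, 48 → 56.
Column x2: 59, 69, 79, 89, 99, 109, 119 → 129 (+10 each step).
Column x3 — alternates east ↔ west: east, west, east, west, east, west, east → west.
Column x4 — repeats black → white → grey: black, white, grey, black, white, grey, black → white.
Combining the parts gives 56  129  west  white.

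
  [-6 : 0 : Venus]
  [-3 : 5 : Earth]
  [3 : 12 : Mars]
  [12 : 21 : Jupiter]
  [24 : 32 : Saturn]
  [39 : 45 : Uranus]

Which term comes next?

[57 : 60 : Neptune]

For the first slot, differences are 3, 6, 9, … (increasing by 3 each time): -6, -3, 3, 12, 24, 39 → 57.
Second slot goes 0, 5, 12, 21, 32, 45 → 60 (differences are 5, 7, 9, … (increasing by 2 each time)).
For the planet, runs through the planets Mercury→Neptune: Venus, Earth, Mars, Jupiter, Saturn, Uranus → Neptune.
Putting it together: [57 : 60 : Neptune].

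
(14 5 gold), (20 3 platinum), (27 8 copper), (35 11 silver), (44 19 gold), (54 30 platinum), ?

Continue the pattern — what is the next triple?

(65 49 copper)

First slot — differences are 6, 7, 8, … (increasing by 1 each time): 14, 20, 27, 35, 44, 54 → 65.
For the second slot, each term is the sum of the two before it: 5, 3, 8, 11, 19, 30 → 49.
Metal: gold, platinum, copper, silver, gold, platinum → copper (repeats gold → platinum → copper → silver).
Combining the parts gives (65 49 copper).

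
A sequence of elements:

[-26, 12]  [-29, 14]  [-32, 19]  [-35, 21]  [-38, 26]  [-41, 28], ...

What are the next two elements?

First entry: −3 each step, so -26, -29, -32, -35, -38, -41 → -44 → -47.
Second entry: alternating steps +2, +5, +2, +5, …, so 12, 14, 19, 21, 26, 28 → 33 → 35.
Putting the parts together: [-44, 33] and then [-47, 35].

[-44, 33], [-47, 35]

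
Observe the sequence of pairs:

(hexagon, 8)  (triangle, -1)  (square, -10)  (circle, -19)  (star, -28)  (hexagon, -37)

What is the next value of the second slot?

Second slot: 8, -1, -10, -19, -28, -37 → -46 (−9 each step).

-46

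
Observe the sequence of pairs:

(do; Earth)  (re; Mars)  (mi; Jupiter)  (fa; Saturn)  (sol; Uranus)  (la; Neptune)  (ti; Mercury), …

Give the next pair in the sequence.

(do; Venus)

For the note, runs through the solfège scale do→ti: do, re, mi, fa, sol, la, ti → do.
Planet goes Earth, Mars, Jupiter, Saturn, Uranus, Neptune, Mercury → Venus (runs through the planets Mercury→Neptune).
Combining the parts gives (do; Venus).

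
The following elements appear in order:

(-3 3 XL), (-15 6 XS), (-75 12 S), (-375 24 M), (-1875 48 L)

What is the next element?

(-9375 96 XL)

First coordinate: -3, -15, -75, -375, -1875 → -9375 (×5 each step).
Second coordinate: ×2 each step, so 3, 6, 12, 24, 48 → 96.
Size: XL, XS, S, M, L → XL (runs through clothing sizes XS→XL).
Combining the parts gives (-9375 96 XL).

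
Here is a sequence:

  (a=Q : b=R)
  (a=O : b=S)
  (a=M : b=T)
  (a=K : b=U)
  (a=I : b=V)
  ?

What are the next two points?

For the a, letters move back 2 places in the alphabet: Q, O, M, K, I → G → E.
B: letters move forward 1 place in the alphabet, so R, S, T, U, V → W → X.
Putting the parts together: (a=G : b=W) and then (a=E : b=X).

(a=G : b=W), (a=E : b=X)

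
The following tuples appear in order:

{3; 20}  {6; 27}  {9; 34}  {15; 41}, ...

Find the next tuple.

First component: each term is the sum of the two before it; 3, 6, 9, 15 → 24.
Second component goes 20, 27, 34, 41 → 48 (+7 each step).
So the next tuple is {24; 48}.

{24; 48}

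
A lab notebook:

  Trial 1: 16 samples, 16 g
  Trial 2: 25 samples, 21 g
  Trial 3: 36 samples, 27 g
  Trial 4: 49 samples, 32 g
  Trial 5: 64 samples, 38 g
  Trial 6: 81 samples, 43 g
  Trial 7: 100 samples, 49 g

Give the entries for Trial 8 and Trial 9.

Samples — perfect squares: 4², 5², 6², …: 16, 25, 36, 49, 64, 81, 100 → 121 → 144.
G goes 16, 21, 27, 32, 38, 43, 49 → 54 → 60 (alternating steps +5, +6, +5, +6, …).
Putting the parts together: 121 samples, 54 g and then 144 samples, 60 g.

121 samples, 54 g; 144 samples, 60 g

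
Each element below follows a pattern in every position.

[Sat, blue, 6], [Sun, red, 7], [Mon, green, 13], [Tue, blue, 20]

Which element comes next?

[Wed, red, 33]

For the day, runs through the weekdays Mon→Sun: Sat, Sun, Mon, Tue → Wed.
Colour goes blue, red, green, blue → red (repeats blue → red → green).
For the third slot, each term is the sum of the two before it: 6, 7, 13, 20 → 33.
Putting it together: [Wed, red, 33].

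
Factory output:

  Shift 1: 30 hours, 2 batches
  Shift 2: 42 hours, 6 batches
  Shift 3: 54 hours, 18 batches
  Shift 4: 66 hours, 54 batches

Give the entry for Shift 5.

78 hours, 162 batches

Hours: +12 each step; 30, 42, 54, 66 → 78.
Batches goes 2, 6, 18, 54 → 162 (×3 each step).
Putting it together: 78 hours, 162 batches.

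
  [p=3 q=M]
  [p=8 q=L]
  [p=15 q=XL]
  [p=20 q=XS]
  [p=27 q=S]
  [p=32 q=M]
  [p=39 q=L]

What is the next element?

[p=44 q=XL]

For the p, alternating steps +5, +7, +5, +7, …: 3, 8, 15, 20, 27, 32, 39 → 44.
Q: repeats M → L → XL → XS → S; M, L, XL, XS, S, M, L → XL.
Combining the parts gives [p=44 q=XL].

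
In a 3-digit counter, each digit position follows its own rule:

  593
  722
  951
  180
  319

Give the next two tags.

548 then 777

First digit: +2 each step, mod 10, so 5, 7, 9, 1, 3 → 5 → 7.
Second digit: +3 each step, mod 10, so 9, 2, 5, 8, 1 → 4 → 7.
For the third digit, −1 each step, mod 10: 3, 2, 1, 0, 9 → 8 → 7.
Putting the parts together: 548 and then 777.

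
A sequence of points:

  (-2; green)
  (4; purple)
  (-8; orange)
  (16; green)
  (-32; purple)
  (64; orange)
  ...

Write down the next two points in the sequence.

First coordinate — ×(-2) each step: -2, 4, -8, 16, -32, 64 → -128 → 256.
Colour — repeats green → purple → orange: green, purple, orange, green, purple, orange → green → purple.
Putting the parts together: (-128; green) and then (256; purple).

(-128; green), (256; purple)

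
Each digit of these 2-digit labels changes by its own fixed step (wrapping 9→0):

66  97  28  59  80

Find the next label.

First digit goes 6, 9, 2, 5, 8 → 1 (+3 each step, mod 10).
Second digit goes 6, 7, 8, 9, 0 → 1 (+1 each step, mod 10).
Combining the parts gives 11.

11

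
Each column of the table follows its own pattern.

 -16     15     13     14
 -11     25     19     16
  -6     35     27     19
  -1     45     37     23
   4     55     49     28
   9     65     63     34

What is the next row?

First component — +5 each step: -16, -11, -6, -1, 4, 9 → 14.
For the second component, +10 each step: 15, 25, 35, 45, 55, 65 → 75.
Third component: 13, 19, 27, 37, 49, 63 → 79 (differences are 6, 8, 10, … (increasing by 2 each time)).
Fourth component: differences are 2, 3, 4, … (increasing by 1 each time); 14, 16, 19, 23, 28, 34 → 41.
Putting it together: 14  75  79  41.

14  75  79  41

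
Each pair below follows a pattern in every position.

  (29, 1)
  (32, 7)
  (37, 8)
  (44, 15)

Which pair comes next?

First value goes 29, 32, 37, 44 → 53 (differences are 3, 5, 7, … (increasing by 2 each time)).
Second value — each term is the sum of the two before it: 1, 7, 8, 15 → 23.
Combining the parts gives (53, 23).

(53, 23)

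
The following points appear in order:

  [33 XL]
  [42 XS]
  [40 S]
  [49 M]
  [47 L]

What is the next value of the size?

Size: runs through clothing sizes XS→XL, so XL, XS, S, M, L → XL.

XL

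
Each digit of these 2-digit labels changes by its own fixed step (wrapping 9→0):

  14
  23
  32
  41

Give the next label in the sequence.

50

First digit goes 1, 2, 3, 4 → 5 (+1 each step, mod 10).
Second digit: −1 each step, mod 10; 4, 3, 2, 1 → 0.
So the next label is 50.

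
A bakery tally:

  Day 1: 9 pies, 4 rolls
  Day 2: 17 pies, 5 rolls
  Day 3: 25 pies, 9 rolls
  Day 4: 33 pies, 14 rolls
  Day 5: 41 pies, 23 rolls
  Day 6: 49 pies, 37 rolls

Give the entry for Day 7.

57 pies, 60 rolls

For the pies, +8 each step: 9, 17, 25, 33, 41, 49 → 57.
For the rolls, each term is the sum of the two before it: 4, 5, 9, 14, 23, 37 → 60.
Putting it together: 57 pies, 60 rolls.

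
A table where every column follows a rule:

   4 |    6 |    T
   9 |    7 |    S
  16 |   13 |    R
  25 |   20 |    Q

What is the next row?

First component — perfect squares: 2², 3², 4², …: 4, 9, 16, 25 → 36.
Second component: each term is the sum of the two before it, so 6, 7, 13, 20 → 33.
Letter: letters move back 1 place in the alphabet, so T, S, R, Q → P.
Putting it together: 36  33  P.

36  33  P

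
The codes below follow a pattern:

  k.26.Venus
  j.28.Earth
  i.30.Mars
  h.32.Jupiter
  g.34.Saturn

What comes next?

Letter: k, j, i, h, g → f (letters move back 1 place in the alphabet).
Second component: +2 each step; 26, 28, 30, 32, 34 → 36.
Planet: Venus, Earth, Mars, Jupiter, Saturn → Uranus (runs through the planets Mercury→Neptune).
Putting it together: f.36.Uranus.

f.36.Uranus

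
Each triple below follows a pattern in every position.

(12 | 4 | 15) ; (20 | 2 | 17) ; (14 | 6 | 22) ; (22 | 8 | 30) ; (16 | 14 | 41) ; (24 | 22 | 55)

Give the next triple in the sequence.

First component — alternating steps +8, −6, +8, −6, …: 12, 20, 14, 22, 16, 24 → 18.
Second component — each term is the sum of the two before it: 4, 2, 6, 8, 14, 22 → 36.
Third component — differences are 2, 5, 8, … (increasing by 3 each time): 15, 17, 22, 30, 41, 55 → 72.
Combining the parts gives (18 | 36 | 72).

(18 | 36 | 72)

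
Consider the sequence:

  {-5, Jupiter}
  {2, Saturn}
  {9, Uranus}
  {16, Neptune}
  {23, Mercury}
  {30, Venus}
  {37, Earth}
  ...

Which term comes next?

{44, Mars}

First slot: +7 each step, so -5, 2, 9, 16, 23, 30, 37 → 44.
Planet: Jupiter, Saturn, Uranus, Neptune, Mercury, Venus, Earth → Mars (runs through the planets Mercury→Neptune).
Putting it together: {44, Mars}.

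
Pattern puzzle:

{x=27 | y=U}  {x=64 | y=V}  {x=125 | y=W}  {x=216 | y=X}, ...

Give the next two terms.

X — perfect cubes: 3³, 4³, 5³, …: 27, 64, 125, 216 → 343 → 512.
Y: letters move forward 1 place in the alphabet, so U, V, W, X → Y → Z.
Putting the parts together: {x=343 | y=Y} and then {x=512 | y=Z}.

{x=343 | y=Y}, {x=512 | y=Z}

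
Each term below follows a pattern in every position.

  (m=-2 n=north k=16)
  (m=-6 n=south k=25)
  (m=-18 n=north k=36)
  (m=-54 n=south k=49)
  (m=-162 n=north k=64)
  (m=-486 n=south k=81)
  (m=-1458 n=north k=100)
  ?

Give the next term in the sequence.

(m=-4374 n=south k=121)

M: ×3 each step; -2, -6, -18, -54, -162, -486, -1458 → -4374.
N goes north, south, north, south, north, south, north → south (alternates north ↔ south).
K goes 16, 25, 36, 49, 64, 81, 100 → 121 (perfect squares: 4², 5², 6², …).
Putting it together: (m=-4374 n=south k=121).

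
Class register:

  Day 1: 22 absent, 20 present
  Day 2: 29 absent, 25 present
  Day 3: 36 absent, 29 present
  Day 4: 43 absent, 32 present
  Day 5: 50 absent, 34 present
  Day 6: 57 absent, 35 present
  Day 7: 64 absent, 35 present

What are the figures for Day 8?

Absent goes 22, 29, 36, 43, 50, 57, 64 → 71 (+7 each step).
For the present, differences are 5, 4, 3, … (decreasing by 1 each time): 20, 25, 29, 32, 34, 35, 35 → 34.
So the next row is 71 absent, 34 present.

71 absent, 34 present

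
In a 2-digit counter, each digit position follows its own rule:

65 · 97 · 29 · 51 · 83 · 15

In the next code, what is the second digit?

Second digit: 5, 7, 9, 1, 3, 5 → 7 (+2 each step, mod 10).

7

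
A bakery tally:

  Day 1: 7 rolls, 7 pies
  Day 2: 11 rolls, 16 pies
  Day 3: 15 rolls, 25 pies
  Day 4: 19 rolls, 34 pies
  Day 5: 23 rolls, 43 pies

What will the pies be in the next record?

52

Pies: +9 each step, so 7, 16, 25, 34, 43 → 52.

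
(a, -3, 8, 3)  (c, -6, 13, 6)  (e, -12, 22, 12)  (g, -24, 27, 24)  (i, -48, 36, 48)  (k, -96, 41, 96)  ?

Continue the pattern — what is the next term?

(m, -192, 50, 192)

For the letter, letters move forward 2 places in the alphabet: a, c, e, g, i, k → m.
Second part: ×2 each step; -3, -6, -12, -24, -48, -96 → -192.
Third part — alternating steps +5, +9, +5, +9, …: 8, 13, 22, 27, 36, 41 → 50.
For the fourth part, ×2 each step: 3, 6, 12, 24, 48, 96 → 192.
So the next term is (m, -192, 50, 192).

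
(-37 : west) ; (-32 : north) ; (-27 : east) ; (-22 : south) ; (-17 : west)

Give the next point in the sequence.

(-12 : north)

For the first slot, +5 each step: -37, -32, -27, -22, -17 → -12.
Direction: repeats west → north → east → south, so west, north, east, south, west → north.
Combining the parts gives (-12 : north).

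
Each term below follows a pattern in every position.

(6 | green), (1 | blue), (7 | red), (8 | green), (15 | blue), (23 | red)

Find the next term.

(38 | green)

First value: each term is the sum of the two before it; 6, 1, 7, 8, 15, 23 → 38.
Colour: green, blue, red, green, blue, red → green (repeats green → blue → red).
Putting it together: (38 | green).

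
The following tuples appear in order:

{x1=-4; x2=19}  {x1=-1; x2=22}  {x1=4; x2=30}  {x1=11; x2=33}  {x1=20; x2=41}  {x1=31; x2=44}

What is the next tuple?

{x1=44; x2=52}

X1: differences are 3, 5, 7, … (increasing by 2 each time); -4, -1, 4, 11, 20, 31 → 44.
For the x2, alternating steps +3, +8, +3, +8, …: 19, 22, 30, 33, 41, 44 → 52.
Combining the parts gives {x1=44; x2=52}.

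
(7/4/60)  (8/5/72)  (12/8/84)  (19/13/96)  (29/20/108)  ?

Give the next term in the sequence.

(42/29/120)

First value goes 7, 8, 12, 19, 29 → 42 (differences are 1, 4, 7, … (increasing by 3 each time)).
Second value: 4, 5, 8, 13, 20 → 29 (differences are 1, 3, 5, … (increasing by 2 each time)).
For the third value, +12 each step: 60, 72, 84, 96, 108 → 120.
So the next term is (42/29/120).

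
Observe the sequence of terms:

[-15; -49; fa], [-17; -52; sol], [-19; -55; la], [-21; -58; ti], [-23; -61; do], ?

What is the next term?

[-25; -64; re]

First coordinate: −2 each step, so -15, -17, -19, -21, -23 → -25.
Second coordinate goes -49, -52, -55, -58, -61 → -64 (−3 each step).
Note: fa, sol, la, ti, do → re (runs through the solfège scale do→ti).
So the next term is [-25; -64; re].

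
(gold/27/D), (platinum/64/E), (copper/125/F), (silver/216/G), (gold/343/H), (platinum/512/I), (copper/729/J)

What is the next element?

(silver/1000/K)

Metal goes gold, platinum, copper, silver, gold, platinum, copper → silver (repeats gold → platinum → copper → silver).
Second value: perfect cubes: 3³, 4³, 5³, …, so 27, 64, 125, 216, 343, 512, 729 → 1000.
For the letter, letters move forward 1 place in the alphabet: D, E, F, G, H, I, J → K.
So the next element is (silver/1000/K).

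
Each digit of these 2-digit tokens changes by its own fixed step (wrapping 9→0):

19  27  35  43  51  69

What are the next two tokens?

First digit: +1 each step, mod 10, so 1, 2, 3, 4, 5, 6 → 7 → 8.
Second digit: 9, 7, 5, 3, 1, 9 → 7 → 5 (−2 each step, mod 10).
Putting the parts together: 77 and then 85.

77 then 85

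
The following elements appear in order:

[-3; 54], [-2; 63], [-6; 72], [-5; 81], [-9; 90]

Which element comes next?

[-8; 99]

First coordinate goes -3, -2, -6, -5, -9 → -8 (alternating steps +1, −4, +1, −4, …).
Second coordinate: +9 each step; 54, 63, 72, 81, 90 → 99.
Combining the parts gives [-8; 99].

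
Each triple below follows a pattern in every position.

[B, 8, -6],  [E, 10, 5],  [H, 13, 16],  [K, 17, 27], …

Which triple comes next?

[N, 22, 38]

Letter: B, E, H, K → N (letters move forward 3 places in the alphabet).
Second coordinate: differences are 2, 3, 4, … (increasing by 1 each time), so 8, 10, 13, 17 → 22.
Third coordinate goes -6, 5, 16, 27 → 38 (+11 each step).
So the next triple is [N, 22, 38].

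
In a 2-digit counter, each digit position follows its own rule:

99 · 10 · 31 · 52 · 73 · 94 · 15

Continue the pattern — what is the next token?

36

First digit — +2 each step, mod 10: 9, 1, 3, 5, 7, 9, 1 → 3.
Second digit: 9, 0, 1, 2, 3, 4, 5 → 6 (+1 each step, mod 10).
Putting it together: 36.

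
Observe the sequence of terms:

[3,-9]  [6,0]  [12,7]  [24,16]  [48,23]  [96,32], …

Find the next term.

First part — ×2 each step: 3, 6, 12, 24, 48, 96 → 192.
Second part: alternating steps +9, +7, +9, +7, …; -9, 0, 7, 16, 23, 32 → 39.
Putting it together: [192,39].

[192,39]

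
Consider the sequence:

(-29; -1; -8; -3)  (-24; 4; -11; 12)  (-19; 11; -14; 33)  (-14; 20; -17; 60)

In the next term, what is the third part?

-20

Third part — −3 each step: -8, -11, -14, -17 → -20.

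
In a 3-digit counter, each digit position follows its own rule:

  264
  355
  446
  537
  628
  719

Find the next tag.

First digit: +1 each step, mod 10, so 2, 3, 4, 5, 6, 7 → 8.
For the second digit, −1 each step, mod 10: 6, 5, 4, 3, 2, 1 → 0.
Third digit: +1 each step, mod 10, so 4, 5, 6, 7, 8, 9 → 0.
Combining the parts gives 800.

800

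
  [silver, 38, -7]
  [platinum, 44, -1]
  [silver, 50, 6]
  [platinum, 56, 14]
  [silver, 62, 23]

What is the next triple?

[platinum, 68, 33]

Metal: alternates silver ↔ platinum; silver, platinum, silver, platinum, silver → platinum.
Second slot — +6 each step: 38, 44, 50, 56, 62 → 68.
Third slot: differences are 6, 7, 8, … (increasing by 1 each time); -7, -1, 6, 14, 23 → 33.
Combining the parts gives [platinum, 68, 33].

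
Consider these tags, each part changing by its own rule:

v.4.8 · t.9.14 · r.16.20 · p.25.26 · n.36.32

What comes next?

l.49.38

For the letter, letters move back 2 places in the alphabet: v, t, r, p, n → l.
Second component: 4, 9, 16, 25, 36 → 49 (perfect squares: 2², 3², 4², …).
Third component: +6 each step; 8, 14, 20, 26, 32 → 38.
Putting it together: l.49.38.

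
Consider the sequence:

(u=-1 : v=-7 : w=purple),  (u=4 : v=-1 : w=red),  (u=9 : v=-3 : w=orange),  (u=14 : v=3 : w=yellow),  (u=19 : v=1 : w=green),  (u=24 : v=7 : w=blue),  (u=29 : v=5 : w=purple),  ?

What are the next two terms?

U: +5 each step, so -1, 4, 9, 14, 19, 24, 29 → 34 → 39.
V: alternating steps +6, −2, +6, −2, …; -7, -1, -3, 3, 1, 7, 5 → 11 → 9.
For the w, repeats purple → red → orange → yellow → green → blue: purple, red, orange, yellow, green, blue, purple → red → orange.
So the next two terms are (u=34 : v=11 : w=red) and (u=39 : v=9 : w=orange).

(u=34 : v=11 : w=red), (u=39 : v=9 : w=orange)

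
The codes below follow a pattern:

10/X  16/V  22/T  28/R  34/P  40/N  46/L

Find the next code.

52/J

First component: +6 each step, so 10, 16, 22, 28, 34, 40, 46 → 52.
Letter: X, V, T, R, P, N, L → J (letters move back 2 places in the alphabet).
Combining the parts gives 52/J.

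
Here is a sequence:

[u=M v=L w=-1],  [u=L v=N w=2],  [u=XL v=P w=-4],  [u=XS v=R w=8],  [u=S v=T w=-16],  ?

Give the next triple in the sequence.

[u=M v=V w=32]

U: M, L, XL, XS, S → M (runs through clothing sizes XS→XL).
For the v, letters move forward 2 places in the alphabet: L, N, P, R, T → V.
W — ×(-2) each step: -1, 2, -4, 8, -16 → 32.
So the next triple is [u=M v=V w=32].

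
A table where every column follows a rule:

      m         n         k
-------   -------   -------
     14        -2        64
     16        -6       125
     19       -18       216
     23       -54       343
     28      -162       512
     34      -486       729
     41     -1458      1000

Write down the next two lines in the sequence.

49  -4374  1331; 58  -13122  1728

Column m goes 14, 16, 19, 23, 28, 34, 41 → 49 → 58 (differences are 2, 3, 4, … (increasing by 1 each time)).
Column n: -2, -6, -18, -54, -162, -486, -1458 → -4374 → -13122 (×3 each step).
Column k: perfect cubes: 4³, 5³, 6³, …, so 64, 125, 216, 343, 512, 729, 1000 → 1331 → 1728.
So the next two lines are 49  -4374  1331 and 58  -13122  1728.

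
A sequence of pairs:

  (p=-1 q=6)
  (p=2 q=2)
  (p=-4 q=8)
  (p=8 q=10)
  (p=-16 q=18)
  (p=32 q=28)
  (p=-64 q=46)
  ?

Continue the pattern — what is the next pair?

(p=128 q=74)

P: -1, 2, -4, 8, -16, 32, -64 → 128 (×(-2) each step).
Q: each term is the sum of the two before it, so 6, 2, 8, 10, 18, 28, 46 → 74.
Combining the parts gives (p=128 q=74).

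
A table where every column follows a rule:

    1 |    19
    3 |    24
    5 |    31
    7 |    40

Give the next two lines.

9  51; 11  64

First component: 1, 3, 5, 7 → 9 → 11 (+2 each step).
Second component — differences are 5, 7, 9, … (increasing by 2 each time): 19, 24, 31, 40 → 51 → 64.
So the next two lines are 9  51 and 11  64.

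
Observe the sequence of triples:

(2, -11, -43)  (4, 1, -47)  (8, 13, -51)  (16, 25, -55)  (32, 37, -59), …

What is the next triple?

First component goes 2, 4, 8, 16, 32 → 64 (×2 each step).
Second component: +12 each step; -11, 1, 13, 25, 37 → 49.
Third component: −4 each step; -43, -47, -51, -55, -59 → -63.
Combining the parts gives (64, 49, -63).

(64, 49, -63)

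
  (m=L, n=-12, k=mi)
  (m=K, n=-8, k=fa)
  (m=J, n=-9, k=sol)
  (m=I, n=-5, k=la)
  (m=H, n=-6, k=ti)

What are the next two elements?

(m=G, n=-2, k=do), (m=F, n=-3, k=re)

M goes L, K, J, I, H → G → F (letters move back 1 place in the alphabet).
N: alternating steps +4, −1, +4, −1, …; -12, -8, -9, -5, -6 → -2 → -3.
For the k, runs through the solfège scale do→ti: mi, fa, sol, la, ti → do → re.
So the next two elements are (m=G, n=-2, k=do) and (m=F, n=-3, k=re).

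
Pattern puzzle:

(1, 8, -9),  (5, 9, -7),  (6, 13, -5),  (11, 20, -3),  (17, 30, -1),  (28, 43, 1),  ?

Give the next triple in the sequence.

(45, 59, 3)

First part: 1, 5, 6, 11, 17, 28 → 45 (each term is the sum of the two before it).
Second part: 8, 9, 13, 20, 30, 43 → 59 (differences are 1, 4, 7, … (increasing by 3 each time)).
For the third part, +2 each step: -9, -7, -5, -3, -1, 1 → 3.
Combining the parts gives (45, 59, 3).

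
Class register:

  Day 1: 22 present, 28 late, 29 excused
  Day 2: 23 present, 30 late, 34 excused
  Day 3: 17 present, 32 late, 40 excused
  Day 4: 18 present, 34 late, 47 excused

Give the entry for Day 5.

Present: alternating steps +1, −6, +1, −6, …; 22, 23, 17, 18 → 12.
Late — +2 each step: 28, 30, 32, 34 → 36.
Excused — differences are 5, 6, 7, … (increasing by 1 each time): 29, 34, 40, 47 → 55.
Combining the parts gives 12 present, 36 late, 55 excused.

12 present, 36 late, 55 excused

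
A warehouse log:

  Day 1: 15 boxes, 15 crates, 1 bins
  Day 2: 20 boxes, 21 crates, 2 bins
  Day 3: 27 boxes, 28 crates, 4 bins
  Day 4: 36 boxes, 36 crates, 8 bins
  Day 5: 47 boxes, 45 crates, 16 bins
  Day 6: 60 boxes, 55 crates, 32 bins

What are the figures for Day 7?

75 boxes, 66 crates, 64 bins

Boxes goes 15, 20, 27, 36, 47, 60 → 75 (differences are 5, 7, 9, … (increasing by 2 each time)).
Crates: differences are 6, 7, 8, … (increasing by 1 each time); 15, 21, 28, 36, 45, 55 → 66.
Bins — ×2 each step: 1, 2, 4, 8, 16, 32 → 64.
Combining the parts gives 75 boxes, 66 crates, 64 bins.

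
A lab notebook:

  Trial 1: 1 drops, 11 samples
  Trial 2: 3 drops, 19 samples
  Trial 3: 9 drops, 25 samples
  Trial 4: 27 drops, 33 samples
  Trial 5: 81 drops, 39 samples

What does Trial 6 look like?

Drops: ×3 each step; 1, 3, 9, 27, 81 → 243.
Samples goes 11, 19, 25, 33, 39 → 47 (alternating steps +8, +6, +8, +6, …).
So the next row is 243 drops, 47 samples.

243 drops, 47 samples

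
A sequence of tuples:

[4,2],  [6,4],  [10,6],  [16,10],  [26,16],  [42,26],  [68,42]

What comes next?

[110,68]

For the first component, each term is the sum of the two before it: 4, 6, 10, 16, 26, 42, 68 → 110.
Second component: always the previous value of the first component; 2, 4, 6, 10, 16, 26, 42 → 68.
So the next tuple is [110,68].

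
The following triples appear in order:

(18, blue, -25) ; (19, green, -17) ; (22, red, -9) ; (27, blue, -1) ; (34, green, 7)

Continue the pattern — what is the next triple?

(43, red, 15)

First value: 18, 19, 22, 27, 34 → 43 (differences are 1, 3, 5, … (increasing by 2 each time)).
Colour: blue, green, red, blue, green → red (repeats blue → green → red).
Third value — +8 each step: -25, -17, -9, -1, 7 → 15.
So the next triple is (43, red, 15).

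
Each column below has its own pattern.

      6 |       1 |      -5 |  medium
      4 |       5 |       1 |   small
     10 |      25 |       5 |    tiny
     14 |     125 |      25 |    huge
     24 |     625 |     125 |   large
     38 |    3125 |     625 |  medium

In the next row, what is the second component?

15625

Second component: 1, 5, 25, 125, 625, 3125 → 15625 (×5 each step).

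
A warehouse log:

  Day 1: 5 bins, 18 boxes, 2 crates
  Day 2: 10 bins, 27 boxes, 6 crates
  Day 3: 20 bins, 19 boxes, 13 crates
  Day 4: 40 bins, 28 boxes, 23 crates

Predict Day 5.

80 bins, 20 boxes, 36 crates

For the bins, ×2 each step: 5, 10, 20, 40 → 80.
Boxes: alternating steps +9, −8, +9, −8, …; 18, 27, 19, 28 → 20.
Crates: differences are 4, 7, 10, … (increasing by 3 each time); 2, 6, 13, 23 → 36.
Putting it together: 80 bins, 20 boxes, 36 crates.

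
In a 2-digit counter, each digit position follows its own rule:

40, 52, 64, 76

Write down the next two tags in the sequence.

First digit — +1 each step, mod 10: 4, 5, 6, 7 → 8 → 9.
Second digit goes 0, 2, 4, 6 → 8 → 0 (+2 each step, mod 10).
So the next two tags are 88 and 90.

88 then 90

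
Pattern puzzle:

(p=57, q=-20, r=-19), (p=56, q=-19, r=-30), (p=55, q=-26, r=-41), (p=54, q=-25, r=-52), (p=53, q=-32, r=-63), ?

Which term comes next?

For the p, −1 each step: 57, 56, 55, 54, 53 → 52.
Q goes -20, -19, -26, -25, -32 → -31 (alternating steps +1, −7, +1, −7, …).
R — −11 each step: -19, -30, -41, -52, -63 → -74.
So the next term is (p=52, q=-31, r=-74).

(p=52, q=-31, r=-74)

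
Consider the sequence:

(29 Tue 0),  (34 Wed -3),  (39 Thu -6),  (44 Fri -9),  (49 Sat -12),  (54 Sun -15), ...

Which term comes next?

(59 Mon -18)

First entry: +5 each step, so 29, 34, 39, 44, 49, 54 → 59.
Day — runs through the weekdays Mon→Sun: Tue, Wed, Thu, Fri, Sat, Sun → Mon.
Third entry: −3 each step; 0, -3, -6, -9, -12, -15 → -18.
Combining the parts gives (59 Mon -18).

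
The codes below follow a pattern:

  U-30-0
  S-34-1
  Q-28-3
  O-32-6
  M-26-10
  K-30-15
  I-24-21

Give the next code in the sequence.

G-28-28

Letter: U, S, Q, O, M, K, I → G (letters move back 2 places in the alphabet).
Second component: alternating steps +4, −6, +4, −6, …, so 30, 34, 28, 32, 26, 30, 24 → 28.
Third component: 0, 1, 3, 6, 10, 15, 21 → 28 (differences are 1, 2, 3, … (increasing by 1 each time)).
Putting it together: G-28-28.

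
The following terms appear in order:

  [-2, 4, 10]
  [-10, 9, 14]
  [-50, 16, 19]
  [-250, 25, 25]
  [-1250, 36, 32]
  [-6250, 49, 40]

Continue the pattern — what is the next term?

[-31250, 64, 49]

First part: -2, -10, -50, -250, -1250, -6250 → -31250 (×5 each step).
Second part goes 4, 9, 16, 25, 36, 49 → 64 (perfect squares: 2², 3², 4², …).
Third part — differences are 4, 5, 6, … (increasing by 1 each time): 10, 14, 19, 25, 32, 40 → 49.
Combining the parts gives [-31250, 64, 49].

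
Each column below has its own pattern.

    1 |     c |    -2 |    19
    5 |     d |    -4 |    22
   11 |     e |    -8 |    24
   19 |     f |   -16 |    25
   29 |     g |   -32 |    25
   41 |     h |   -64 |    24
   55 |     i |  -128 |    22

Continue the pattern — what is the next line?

For the first component, differences are 4, 6, 8, … (increasing by 2 each time): 1, 5, 11, 19, 29, 41, 55 → 71.
Letter — letters move forward 1 place in the alphabet: c, d, e, f, g, h, i → j.
Third component: ×2 each step; -2, -4, -8, -16, -32, -64, -128 → -256.
Fourth component: 19, 22, 24, 25, 25, 24, 22 → 19 (differences are 3, 2, 1, … (decreasing by 1 each time)).
Putting it together: 71  j  -256  19.

71  j  -256  19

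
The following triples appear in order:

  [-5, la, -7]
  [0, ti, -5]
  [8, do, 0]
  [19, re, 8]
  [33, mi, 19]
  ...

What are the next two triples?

First coordinate: differences are 5, 8, 11, … (increasing by 3 each time); -5, 0, 8, 19, 33 → 50 → 70.
Note — runs through the solfège scale do→ti: la, ti, do, re, mi → fa → sol.
For the third coordinate, always the previous value of the first coordinate: -7, -5, 0, 8, 19 → 33 → 50.
So the next two triples are [50, fa, 33] and [70, sol, 50].

[50, fa, 33], [70, sol, 50]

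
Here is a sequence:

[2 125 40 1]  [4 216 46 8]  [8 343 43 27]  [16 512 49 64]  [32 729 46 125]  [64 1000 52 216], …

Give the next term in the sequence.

First part goes 2, 4, 8, 16, 32, 64 → 128 (×2 each step).
Second part: perfect cubes: 5³, 6³, 7³, …, so 125, 216, 343, 512, 729, 1000 → 1331.
Third part goes 40, 46, 43, 49, 46, 52 → 49 (alternating steps +6, −3, +6, −3, …).
Fourth part — perfect cubes: 1³, 2³, 3³, …: 1, 8, 27, 64, 125, 216 → 343.
Putting it together: [128 1331 49 343].

[128 1331 49 343]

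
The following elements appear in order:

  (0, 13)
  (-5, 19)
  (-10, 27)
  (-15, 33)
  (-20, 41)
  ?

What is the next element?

(-25, 47)

First slot — −5 each step: 0, -5, -10, -15, -20 → -25.
Second slot: 13, 19, 27, 33, 41 → 47 (alternating steps +6, +8, +6, +8, …).
Putting it together: (-25, 47).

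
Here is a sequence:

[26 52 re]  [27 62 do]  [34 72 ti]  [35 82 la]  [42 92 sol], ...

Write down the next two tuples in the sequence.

First value — alternating steps +1, +7, +1, +7, …: 26, 27, 34, 35, 42 → 43 → 50.
Second value — +10 each step: 52, 62, 72, 82, 92 → 102 → 112.
Note: runs backward through the solfège scale do→ti, so re, do, ti, la, sol → fa → mi.
So the next two tuples are [43 102 fa] and [50 112 mi].

[43 102 fa], [50 112 mi]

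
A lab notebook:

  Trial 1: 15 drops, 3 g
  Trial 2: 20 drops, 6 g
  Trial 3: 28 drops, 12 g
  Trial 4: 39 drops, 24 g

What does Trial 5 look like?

53 drops, 48 g

Drops: differences are 5, 8, 11, … (increasing by 3 each time); 15, 20, 28, 39 → 53.
G: ×2 each step; 3, 6, 12, 24 → 48.
Combining the parts gives 53 drops, 48 g.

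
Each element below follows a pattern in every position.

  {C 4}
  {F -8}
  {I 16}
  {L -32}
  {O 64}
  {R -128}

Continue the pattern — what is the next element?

Letter — letters move forward 3 places in the alphabet: C, F, I, L, O, R → U.
Second component — ×(-2) each step: 4, -8, 16, -32, 64, -128 → 256.
Putting it together: {U 256}.

{U 256}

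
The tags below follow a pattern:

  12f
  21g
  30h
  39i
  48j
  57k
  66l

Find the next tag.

75m

First component goes 12, 21, 30, 39, 48, 57, 66 → 75 (+9 each step).
For the letter, letters move forward 1 place in the alphabet: f, g, h, i, j, k, l → m.
So the next tag is 75m.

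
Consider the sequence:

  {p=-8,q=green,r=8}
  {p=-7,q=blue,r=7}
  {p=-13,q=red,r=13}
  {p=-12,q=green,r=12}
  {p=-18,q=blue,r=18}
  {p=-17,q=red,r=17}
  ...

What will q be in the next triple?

green

For the p, alternating steps +1, −6, +1, −6, …: -8, -7, -13, -12, -18, -17 → -23.
Q goes green, blue, red, green, blue, red → green (repeats green → blue → red).
R — always the negative of the p: 8, 7, 13, 12, 18, 17 → 23.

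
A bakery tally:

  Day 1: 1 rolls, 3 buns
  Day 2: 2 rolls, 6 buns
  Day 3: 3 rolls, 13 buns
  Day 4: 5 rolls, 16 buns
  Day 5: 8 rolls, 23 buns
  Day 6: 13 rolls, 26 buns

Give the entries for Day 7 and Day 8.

Rolls: 1, 2, 3, 5, 8, 13 → 21 → 34 (each term is the sum of the two before it).
Buns: 3, 6, 13, 16, 23, 26 → 33 → 36 (alternating steps +3, +7, +3, +7, …).
Putting the parts together: 21 rolls, 33 buns and then 34 rolls, 36 buns.

21 rolls, 33 buns; 34 rolls, 36 buns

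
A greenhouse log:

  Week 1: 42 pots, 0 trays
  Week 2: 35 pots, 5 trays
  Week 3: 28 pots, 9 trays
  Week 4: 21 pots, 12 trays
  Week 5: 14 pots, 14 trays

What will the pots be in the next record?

Pots: −7 each step, so 42, 35, 28, 21, 14 → 7.
Trays: differences are 5, 4, 3, … (decreasing by 1 each time); 0, 5, 9, 12, 14 → 15.

7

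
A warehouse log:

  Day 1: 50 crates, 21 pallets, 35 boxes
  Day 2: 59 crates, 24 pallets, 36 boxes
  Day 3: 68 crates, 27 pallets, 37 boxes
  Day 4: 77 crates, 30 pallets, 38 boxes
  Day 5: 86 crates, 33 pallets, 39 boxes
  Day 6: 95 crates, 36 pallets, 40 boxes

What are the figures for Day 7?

Crates goes 50, 59, 68, 77, 86, 95 → 104 (+9 each step).
Pallets goes 21, 24, 27, 30, 33, 36 → 39 (+3 each step).
Boxes: +1 each step; 35, 36, 37, 38, 39, 40 → 41.
So the next row is 104 crates, 39 pallets, 41 boxes.

104 crates, 39 pallets, 41 boxes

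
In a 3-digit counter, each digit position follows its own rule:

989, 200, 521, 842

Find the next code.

163

First digit — +3 each step, mod 10: 9, 2, 5, 8 → 1.
Second digit — +2 each step, mod 10: 8, 0, 2, 4 → 6.
Third digit goes 9, 0, 1, 2 → 3 (+1 each step, mod 10).
So the next code is 163.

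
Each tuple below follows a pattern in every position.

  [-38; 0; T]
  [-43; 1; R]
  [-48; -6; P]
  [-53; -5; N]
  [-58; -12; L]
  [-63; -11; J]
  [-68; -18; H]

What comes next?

[-73; -17; F]

First coordinate: -38, -43, -48, -53, -58, -63, -68 → -73 (−5 each step).
Second coordinate: 0, 1, -6, -5, -12, -11, -18 → -17 (alternating steps +1, −7, +1, −7, …).
Letter: letters move back 2 places in the alphabet, so T, R, P, N, L, J, H → F.
So the next tuple is [-73; -17; F].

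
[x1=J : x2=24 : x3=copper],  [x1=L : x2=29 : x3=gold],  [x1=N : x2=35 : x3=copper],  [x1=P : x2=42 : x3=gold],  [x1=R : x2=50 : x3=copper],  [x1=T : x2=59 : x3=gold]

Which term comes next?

X1 goes J, L, N, P, R, T → V (letters move forward 2 places in the alphabet).
X2: differences are 5, 6, 7, … (increasing by 1 each time); 24, 29, 35, 42, 50, 59 → 69.
X3: copper, gold, copper, gold, copper, gold → copper (alternates copper ↔ gold).
So the next term is [x1=V : x2=69 : x3=copper].

[x1=V : x2=69 : x3=copper]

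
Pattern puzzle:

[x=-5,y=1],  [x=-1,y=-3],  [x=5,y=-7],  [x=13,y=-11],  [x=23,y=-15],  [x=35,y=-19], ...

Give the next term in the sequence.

[x=49,y=-23]

For the x, differences are 4, 6, 8, … (increasing by 2 each time): -5, -1, 5, 13, 23, 35 → 49.
Y — −4 each step: 1, -3, -7, -11, -15, -19 → -23.
Putting it together: [x=49,y=-23].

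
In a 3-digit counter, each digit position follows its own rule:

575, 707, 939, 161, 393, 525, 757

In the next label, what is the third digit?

9

For the first digit, +2 each step, mod 10: 5, 7, 9, 1, 3, 5, 7 → 9.
Second digit: 7, 0, 3, 6, 9, 2, 5 → 8 (+3 each step, mod 10).
Third digit: 5, 7, 9, 1, 3, 5, 7 → 9 (+2 each step, mod 10).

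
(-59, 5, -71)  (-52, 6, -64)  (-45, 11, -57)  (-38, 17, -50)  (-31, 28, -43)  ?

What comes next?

First slot goes -59, -52, -45, -38, -31 → -24 (+7 each step).
For the second slot, each term is the sum of the two before it: 5, 6, 11, 17, 28 → 45.
Third slot: always 12 less than the first slot; -71, -64, -57, -50, -43 → -36.
Combining the parts gives (-24, 45, -36).

(-24, 45, -36)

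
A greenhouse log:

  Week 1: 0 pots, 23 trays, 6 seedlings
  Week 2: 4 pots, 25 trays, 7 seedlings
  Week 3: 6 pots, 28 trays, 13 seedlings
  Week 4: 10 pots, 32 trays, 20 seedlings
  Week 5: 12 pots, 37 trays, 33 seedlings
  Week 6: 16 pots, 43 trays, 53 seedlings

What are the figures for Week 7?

Pots — alternating steps +4, +2, +4, +2, …: 0, 4, 6, 10, 12, 16 → 18.
Trays: 23, 25, 28, 32, 37, 43 → 50 (differences are 2, 3, 4, … (increasing by 1 each time)).
For the seedlings, each term is the sum of the two before it: 6, 7, 13, 20, 33, 53 → 86.
So the next record is 18 pots, 50 trays, 86 seedlings.

18 pots, 50 trays, 86 seedlings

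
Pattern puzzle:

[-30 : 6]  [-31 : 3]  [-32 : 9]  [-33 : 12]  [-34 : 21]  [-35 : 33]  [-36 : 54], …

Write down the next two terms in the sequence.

First component: −1 each step, so -30, -31, -32, -33, -34, -35, -36 → -37 → -38.
Second component: each term is the sum of the two before it, so 6, 3, 9, 12, 21, 33, 54 → 87 → 141.
Putting the parts together: [-37 : 87] and then [-38 : 141].

[-37 : 87], [-38 : 141]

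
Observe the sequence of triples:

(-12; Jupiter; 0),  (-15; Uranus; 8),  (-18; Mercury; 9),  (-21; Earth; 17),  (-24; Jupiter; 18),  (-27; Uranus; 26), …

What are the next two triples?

(-30; Mercury; 27), (-33; Earth; 35)

First entry: −3 each step; -12, -15, -18, -21, -24, -27 → -30 → -33.
Planet — repeats Jupiter → Uranus → Mercury → Earth: Jupiter, Uranus, Mercury, Earth, Jupiter, Uranus → Mercury → Earth.
Third entry: alternating steps +8, +1, +8, +1, …; 0, 8, 9, 17, 18, 26 → 27 → 35.
So the next two triples are (-30; Mercury; 27) and (-33; Earth; 35).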